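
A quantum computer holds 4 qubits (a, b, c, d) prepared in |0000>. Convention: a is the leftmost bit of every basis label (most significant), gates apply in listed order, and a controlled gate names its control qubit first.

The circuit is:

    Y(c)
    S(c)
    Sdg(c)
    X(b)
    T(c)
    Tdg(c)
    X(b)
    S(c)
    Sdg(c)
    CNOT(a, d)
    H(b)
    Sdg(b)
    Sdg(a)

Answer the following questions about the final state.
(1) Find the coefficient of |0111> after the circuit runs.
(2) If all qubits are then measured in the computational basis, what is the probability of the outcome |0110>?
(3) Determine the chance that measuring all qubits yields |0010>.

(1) The final state's coefficient on |0111> equals 0.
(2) Outcome |0110> occurs with probability 1/2.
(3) The probability of measuring |0010> is 1/2.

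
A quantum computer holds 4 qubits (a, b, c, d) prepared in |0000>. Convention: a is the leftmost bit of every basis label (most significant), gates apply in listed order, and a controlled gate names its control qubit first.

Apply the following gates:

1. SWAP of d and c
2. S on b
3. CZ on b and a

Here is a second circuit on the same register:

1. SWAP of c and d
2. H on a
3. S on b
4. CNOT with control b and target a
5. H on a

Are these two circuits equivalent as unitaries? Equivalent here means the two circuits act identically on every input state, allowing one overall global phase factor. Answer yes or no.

Yes, they are equivalent — the unitaries differ by at most a global phase.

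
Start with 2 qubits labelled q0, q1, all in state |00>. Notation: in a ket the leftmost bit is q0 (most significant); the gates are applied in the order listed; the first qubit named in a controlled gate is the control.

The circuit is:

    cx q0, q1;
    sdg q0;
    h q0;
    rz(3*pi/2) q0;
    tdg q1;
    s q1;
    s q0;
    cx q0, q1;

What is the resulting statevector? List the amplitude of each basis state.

After the circuit, the state carries amplitude -sqrt(2)*exp(I*pi/4)/2 on |00>, 0 on |01>, 0 on |10>, -sqrt(2)*exp(I*pi/4)/2 on |11>.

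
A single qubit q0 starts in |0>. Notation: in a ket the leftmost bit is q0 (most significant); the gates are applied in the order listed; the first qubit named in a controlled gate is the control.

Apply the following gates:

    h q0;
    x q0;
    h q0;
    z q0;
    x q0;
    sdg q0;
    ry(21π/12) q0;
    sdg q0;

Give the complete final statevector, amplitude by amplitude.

The resulting statevector has amplitude I*sqrt(2 - sqrt(2))/2 on |0>, sqrt(sqrt(2) + 2)/2 on |1>. Key observation: steps 1-4 multiply out to the identity, so the circuit reduces to the remaining gates.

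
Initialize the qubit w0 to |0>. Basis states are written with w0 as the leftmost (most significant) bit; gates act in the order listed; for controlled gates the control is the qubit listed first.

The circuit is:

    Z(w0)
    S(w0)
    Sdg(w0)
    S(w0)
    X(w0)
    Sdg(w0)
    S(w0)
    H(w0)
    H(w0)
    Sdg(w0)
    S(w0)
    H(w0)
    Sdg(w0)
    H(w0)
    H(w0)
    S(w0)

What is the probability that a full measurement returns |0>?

A full measurement returns |0> with probability 1/2. Key observation: the block from step 6 through step 11 cancels to the identity and can be dropped.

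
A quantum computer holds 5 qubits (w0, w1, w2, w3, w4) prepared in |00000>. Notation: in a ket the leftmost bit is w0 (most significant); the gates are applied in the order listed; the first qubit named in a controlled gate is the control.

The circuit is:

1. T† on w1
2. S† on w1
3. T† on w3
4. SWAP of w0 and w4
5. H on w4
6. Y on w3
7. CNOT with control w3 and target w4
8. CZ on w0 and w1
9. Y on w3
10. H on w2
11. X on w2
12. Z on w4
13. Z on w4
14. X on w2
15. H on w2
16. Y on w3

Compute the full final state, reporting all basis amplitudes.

After the circuit, the state carries amplitude sqrt(2)*I/2 on |00010>, sqrt(2)*I/2 on |00011>, and 0 on every other basis state.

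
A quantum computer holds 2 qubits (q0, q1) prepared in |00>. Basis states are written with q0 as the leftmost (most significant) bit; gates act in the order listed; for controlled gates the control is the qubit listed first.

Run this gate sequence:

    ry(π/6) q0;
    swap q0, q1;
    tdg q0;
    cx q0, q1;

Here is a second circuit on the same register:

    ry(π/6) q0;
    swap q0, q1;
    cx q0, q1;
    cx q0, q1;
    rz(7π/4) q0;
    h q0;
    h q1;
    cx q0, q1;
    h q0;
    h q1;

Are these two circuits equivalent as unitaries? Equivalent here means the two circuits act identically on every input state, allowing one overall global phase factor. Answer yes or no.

No — the two circuits implement different unitaries, even allowing a global phase.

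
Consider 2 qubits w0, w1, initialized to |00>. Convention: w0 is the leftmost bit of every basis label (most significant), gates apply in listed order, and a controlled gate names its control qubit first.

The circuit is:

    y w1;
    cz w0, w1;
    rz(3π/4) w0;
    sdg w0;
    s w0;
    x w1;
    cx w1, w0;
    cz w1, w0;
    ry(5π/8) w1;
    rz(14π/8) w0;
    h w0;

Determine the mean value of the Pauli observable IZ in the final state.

The observable IZ averages to -sqrt(2 - sqrt(2))/2.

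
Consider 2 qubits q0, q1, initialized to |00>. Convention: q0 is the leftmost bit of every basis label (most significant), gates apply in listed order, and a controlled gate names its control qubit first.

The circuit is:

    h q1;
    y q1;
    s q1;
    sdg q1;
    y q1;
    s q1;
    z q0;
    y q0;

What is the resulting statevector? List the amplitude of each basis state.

After the circuit, the state carries amplitude 0 on |00>, 0 on |01>, sqrt(2)*I/2 on |10>, -sqrt(2)/2 on |11>. Key observation: the block from step 2 through step 5 cancels to the identity and can be dropped.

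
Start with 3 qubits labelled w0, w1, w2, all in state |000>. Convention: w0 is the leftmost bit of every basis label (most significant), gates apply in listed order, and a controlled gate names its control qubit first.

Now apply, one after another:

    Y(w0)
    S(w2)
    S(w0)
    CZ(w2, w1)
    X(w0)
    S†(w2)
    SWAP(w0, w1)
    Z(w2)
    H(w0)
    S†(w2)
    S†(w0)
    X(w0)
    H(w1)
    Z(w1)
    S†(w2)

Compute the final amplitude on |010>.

The final state's coefficient on |010> equals -I/2.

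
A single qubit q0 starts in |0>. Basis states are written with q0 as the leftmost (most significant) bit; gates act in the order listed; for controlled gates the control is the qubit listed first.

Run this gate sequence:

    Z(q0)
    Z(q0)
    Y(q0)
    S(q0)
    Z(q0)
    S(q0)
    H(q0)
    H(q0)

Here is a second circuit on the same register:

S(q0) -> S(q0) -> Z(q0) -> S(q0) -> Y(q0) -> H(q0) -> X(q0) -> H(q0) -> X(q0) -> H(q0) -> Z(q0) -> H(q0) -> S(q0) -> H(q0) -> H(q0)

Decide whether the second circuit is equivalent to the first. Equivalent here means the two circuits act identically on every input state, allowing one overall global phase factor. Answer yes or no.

No: there is an input state on which the two circuits produce genuinely different outputs (not merely differing by a phase).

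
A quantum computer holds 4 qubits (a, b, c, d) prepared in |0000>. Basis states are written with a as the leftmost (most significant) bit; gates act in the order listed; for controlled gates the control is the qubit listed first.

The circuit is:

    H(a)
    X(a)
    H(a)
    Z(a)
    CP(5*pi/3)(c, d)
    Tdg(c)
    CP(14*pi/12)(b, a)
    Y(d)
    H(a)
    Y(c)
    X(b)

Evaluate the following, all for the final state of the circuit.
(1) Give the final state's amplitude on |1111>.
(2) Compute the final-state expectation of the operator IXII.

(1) The final state's coefficient on |1111> equals -sqrt(2)/2. Key observation: the block from step 1 through step 4 cancels to the identity and can be dropped.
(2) The expectation value of IXII is 0.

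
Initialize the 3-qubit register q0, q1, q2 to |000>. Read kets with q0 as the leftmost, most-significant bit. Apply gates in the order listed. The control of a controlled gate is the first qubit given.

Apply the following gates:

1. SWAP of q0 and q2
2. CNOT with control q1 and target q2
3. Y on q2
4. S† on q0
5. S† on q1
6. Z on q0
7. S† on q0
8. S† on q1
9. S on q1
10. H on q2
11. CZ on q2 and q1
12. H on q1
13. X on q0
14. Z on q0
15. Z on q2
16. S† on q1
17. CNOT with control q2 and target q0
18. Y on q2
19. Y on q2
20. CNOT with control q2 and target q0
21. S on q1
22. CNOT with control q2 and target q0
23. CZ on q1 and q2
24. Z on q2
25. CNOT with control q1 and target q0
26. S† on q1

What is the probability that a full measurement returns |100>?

The probability of measuring |100> is 1/4. Key observation: the block from step 16 through step 21 cancels to the identity and can be dropped.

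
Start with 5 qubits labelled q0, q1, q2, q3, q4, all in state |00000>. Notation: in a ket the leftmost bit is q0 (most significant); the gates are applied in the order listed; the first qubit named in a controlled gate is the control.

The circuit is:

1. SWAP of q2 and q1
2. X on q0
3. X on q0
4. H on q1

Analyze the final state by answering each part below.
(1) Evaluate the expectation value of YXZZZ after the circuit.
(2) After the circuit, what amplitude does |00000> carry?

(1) In the final state, YXZZZ has expectation 0. Key observation: gates 2-3 undo each other exactly, leaving only the rest of the circuit to track.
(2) The final state's coefficient on |00000> equals sqrt(2)/2.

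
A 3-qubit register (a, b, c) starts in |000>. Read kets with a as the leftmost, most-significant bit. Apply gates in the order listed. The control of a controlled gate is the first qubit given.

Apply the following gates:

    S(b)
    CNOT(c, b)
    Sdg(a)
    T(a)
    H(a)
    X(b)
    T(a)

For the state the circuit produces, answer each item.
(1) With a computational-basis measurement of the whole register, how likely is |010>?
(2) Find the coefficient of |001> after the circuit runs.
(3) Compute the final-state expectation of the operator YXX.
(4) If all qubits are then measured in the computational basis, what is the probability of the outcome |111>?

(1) The probability of measuring |010> is 1/2.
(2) The final state's coefficient on |001> equals 0.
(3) The expectation value of YXX is 0.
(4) A full measurement returns |111> with probability 0.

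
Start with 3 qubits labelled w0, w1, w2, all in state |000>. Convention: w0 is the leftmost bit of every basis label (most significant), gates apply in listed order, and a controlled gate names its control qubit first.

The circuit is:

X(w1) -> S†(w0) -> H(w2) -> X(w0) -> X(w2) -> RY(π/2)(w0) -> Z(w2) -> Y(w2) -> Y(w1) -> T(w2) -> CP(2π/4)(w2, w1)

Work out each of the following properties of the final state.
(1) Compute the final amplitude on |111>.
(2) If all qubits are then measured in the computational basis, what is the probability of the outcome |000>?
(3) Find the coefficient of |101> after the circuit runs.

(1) The amplitude on |111> is 0.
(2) The probability of measuring |000> is 1/4.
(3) The amplitude on |101> is exp(I*pi/4)/2.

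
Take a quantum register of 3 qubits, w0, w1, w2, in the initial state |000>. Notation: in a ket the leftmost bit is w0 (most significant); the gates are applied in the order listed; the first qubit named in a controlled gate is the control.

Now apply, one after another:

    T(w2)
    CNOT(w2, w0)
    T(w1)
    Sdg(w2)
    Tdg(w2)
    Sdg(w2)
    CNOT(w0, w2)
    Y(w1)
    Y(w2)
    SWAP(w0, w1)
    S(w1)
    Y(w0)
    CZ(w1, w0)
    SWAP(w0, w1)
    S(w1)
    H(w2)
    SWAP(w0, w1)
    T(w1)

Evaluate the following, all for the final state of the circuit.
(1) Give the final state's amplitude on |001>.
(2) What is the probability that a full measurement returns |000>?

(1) The final state's coefficient on |001> equals -sqrt(2)*I/2.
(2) Outcome |000> occurs with probability 1/2.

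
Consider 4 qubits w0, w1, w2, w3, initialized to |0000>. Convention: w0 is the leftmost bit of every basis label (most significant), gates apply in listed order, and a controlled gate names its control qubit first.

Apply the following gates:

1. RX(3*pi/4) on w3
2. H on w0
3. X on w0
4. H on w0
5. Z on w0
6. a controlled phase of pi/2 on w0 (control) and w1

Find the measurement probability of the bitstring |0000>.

Outcome |0000> occurs with probability 1/2 - sqrt(2)/4. Key observation: gates 2-5 undo each other exactly, leaving only the rest of the circuit to track.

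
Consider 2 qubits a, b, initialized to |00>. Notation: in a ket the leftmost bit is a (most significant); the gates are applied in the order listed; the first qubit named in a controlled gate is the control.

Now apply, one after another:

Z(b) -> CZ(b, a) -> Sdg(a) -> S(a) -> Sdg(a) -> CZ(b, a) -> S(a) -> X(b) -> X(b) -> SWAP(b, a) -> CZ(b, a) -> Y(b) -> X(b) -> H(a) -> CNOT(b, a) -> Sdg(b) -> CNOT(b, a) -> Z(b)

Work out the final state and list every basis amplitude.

After the circuit, the state carries amplitude sqrt(2)*I/2 on |00>, 0 on |01>, sqrt(2)*I/2 on |10>, 0 on |11>.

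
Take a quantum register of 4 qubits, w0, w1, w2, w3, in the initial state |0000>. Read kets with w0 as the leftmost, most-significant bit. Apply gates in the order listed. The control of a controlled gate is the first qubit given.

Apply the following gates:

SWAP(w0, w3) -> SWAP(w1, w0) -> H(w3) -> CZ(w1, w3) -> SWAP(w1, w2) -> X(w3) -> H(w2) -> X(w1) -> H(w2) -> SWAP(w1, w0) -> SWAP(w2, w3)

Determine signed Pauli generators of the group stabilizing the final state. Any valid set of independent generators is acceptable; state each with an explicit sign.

The final state is stabilized by the group generated by +IIXI, -ZIII, +IZII, +IIIZ; other independent generating sets are equally valid.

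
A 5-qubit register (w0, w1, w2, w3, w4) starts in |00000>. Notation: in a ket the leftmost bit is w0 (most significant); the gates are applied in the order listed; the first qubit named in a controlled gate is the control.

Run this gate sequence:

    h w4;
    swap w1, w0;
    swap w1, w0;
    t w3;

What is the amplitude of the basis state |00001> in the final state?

The amplitude on |00001> is sqrt(2)/2.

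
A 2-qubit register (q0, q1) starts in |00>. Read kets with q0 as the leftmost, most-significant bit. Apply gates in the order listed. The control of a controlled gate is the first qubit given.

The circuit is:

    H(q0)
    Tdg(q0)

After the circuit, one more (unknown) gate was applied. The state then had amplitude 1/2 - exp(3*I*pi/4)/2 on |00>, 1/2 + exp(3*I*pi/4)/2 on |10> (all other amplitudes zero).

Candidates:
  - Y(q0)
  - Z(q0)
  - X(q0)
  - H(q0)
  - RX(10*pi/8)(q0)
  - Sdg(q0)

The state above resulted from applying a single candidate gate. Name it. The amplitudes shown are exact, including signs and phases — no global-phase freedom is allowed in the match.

The applied gate was H(q0).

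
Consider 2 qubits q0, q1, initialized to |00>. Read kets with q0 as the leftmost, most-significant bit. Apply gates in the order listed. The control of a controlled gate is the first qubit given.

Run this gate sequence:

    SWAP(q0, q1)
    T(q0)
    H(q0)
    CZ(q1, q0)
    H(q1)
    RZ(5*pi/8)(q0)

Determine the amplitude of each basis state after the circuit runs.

The resulting statevector has amplitude -exp(11*I*pi/16)/2 on |00>, -exp(11*I*pi/16)/2 on |01>, exp(5*I*pi/16)/2 on |10>, exp(5*I*pi/16)/2 on |11>.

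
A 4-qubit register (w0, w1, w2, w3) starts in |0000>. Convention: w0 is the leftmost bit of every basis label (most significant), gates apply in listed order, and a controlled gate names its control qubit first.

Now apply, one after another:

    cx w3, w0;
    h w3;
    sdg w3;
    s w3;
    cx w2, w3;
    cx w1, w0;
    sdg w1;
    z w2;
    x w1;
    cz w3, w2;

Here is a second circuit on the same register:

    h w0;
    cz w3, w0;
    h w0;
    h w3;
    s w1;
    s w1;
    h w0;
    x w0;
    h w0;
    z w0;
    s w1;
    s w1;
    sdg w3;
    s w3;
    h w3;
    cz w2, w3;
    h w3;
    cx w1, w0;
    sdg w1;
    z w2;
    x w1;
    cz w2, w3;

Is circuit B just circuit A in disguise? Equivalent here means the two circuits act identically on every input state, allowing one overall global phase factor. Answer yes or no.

Yes — the two circuits implement the same unitary up to a global phase.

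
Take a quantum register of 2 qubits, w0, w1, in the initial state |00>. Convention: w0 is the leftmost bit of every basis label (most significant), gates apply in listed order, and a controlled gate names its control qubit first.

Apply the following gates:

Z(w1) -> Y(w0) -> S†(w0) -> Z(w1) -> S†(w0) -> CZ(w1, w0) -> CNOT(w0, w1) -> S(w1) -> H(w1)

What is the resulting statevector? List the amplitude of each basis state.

The final amplitudes are 0 on |00>, 0 on |01>, sqrt(2)/2 on |10>, -sqrt(2)/2 on |11>.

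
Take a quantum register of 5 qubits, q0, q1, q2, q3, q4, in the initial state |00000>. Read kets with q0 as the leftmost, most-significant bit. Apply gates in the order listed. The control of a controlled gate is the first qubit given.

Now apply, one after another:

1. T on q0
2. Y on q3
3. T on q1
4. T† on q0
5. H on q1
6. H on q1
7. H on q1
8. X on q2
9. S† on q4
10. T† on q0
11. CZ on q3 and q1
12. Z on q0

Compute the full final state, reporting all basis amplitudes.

After the circuit, the state carries amplitude sqrt(2)*I/2 on |00110>, -sqrt(2)*I/2 on |01110>, and 0 on every other basis state. Key observation: the block from step 6 through step 7 cancels to the identity and can be dropped.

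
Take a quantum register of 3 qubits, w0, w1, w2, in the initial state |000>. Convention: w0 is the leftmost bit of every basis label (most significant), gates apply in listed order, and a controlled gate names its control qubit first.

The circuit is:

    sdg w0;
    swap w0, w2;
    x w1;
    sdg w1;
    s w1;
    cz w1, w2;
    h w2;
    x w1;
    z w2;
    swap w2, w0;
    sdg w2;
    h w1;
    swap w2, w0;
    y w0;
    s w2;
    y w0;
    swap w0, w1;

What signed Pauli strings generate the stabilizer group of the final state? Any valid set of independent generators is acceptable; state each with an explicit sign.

The final state is stabilized by the group generated by +XII, -IIY, +IZI; other independent generating sets are equally valid.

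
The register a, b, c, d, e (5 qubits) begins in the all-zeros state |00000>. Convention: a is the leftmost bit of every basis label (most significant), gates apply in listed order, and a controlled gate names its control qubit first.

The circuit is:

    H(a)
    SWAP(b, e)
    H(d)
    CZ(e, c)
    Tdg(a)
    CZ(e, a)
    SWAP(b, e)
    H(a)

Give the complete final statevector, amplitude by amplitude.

After the circuit, the state carries amplitude sqrt(2)*(1 - exp(3*I*pi/4))/4 on |00000>, sqrt(2)*(1 - exp(3*I*pi/4))/4 on |00010>, sqrt(2)*(1 + exp(3*I*pi/4))/4 on |10000>, sqrt(2)*(1 + exp(3*I*pi/4))/4 on |10010>, and 0 on every other basis state.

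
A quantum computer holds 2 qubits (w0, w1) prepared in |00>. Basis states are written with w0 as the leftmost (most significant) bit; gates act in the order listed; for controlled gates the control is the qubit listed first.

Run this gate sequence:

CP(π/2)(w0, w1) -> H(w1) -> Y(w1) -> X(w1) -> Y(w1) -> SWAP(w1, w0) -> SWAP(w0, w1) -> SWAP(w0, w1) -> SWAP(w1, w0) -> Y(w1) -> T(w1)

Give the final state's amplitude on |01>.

The amplitude on |01> is -sqrt(2)*exp(3*I*pi/4)/2. Key observation: the block from step 5 through step 10 cancels to the identity and can be dropped.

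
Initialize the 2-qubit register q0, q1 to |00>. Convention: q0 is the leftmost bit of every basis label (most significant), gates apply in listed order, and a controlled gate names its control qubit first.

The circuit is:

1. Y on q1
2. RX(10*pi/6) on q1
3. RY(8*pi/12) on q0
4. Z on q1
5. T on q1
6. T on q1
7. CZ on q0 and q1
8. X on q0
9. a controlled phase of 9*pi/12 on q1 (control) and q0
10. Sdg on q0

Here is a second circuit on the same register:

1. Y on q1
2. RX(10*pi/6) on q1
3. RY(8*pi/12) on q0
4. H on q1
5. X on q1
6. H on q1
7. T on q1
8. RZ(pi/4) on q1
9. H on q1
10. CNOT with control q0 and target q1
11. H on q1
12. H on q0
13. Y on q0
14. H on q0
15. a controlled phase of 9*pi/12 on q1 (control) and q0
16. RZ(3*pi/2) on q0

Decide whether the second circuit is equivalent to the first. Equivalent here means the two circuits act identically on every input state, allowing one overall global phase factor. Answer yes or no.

No: there is an input state on which the two circuits produce genuinely different outputs (not merely differing by a phase).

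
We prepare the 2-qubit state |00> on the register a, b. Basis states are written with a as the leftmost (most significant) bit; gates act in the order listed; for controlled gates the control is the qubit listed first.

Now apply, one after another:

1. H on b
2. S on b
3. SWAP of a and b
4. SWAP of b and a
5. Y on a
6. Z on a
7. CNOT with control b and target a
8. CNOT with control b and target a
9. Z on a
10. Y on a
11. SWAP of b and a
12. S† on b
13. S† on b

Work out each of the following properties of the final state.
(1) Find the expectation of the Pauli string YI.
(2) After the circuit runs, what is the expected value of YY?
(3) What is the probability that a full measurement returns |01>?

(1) The expectation value of YI is 1. Key observation: gates 4-11 undo each other exactly, leaving only the rest of the circuit to track.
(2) The observable YY averages to 0.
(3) The probability of measuring |01> is 0.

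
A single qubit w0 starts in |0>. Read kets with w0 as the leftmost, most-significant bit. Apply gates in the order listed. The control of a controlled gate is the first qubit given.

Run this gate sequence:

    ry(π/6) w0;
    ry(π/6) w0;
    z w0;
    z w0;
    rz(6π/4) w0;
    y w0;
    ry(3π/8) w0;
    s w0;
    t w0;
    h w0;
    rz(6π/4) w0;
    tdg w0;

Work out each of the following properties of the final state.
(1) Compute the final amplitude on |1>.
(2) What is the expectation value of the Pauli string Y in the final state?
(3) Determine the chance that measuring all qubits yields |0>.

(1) The amplitude on |1> is sqrt(6)*cos(3*pi/16)/4 - sqrt(6)*I*exp(-I*pi/4)*sin(3*pi/16)/4 + sqrt(2)*I*sin(3*pi/16)/4 - sqrt(2)*exp(-I*pi/4)*cos(3*pi/16)/4.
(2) The expectation value of Y is -sqrt(sqrt(2) + 2)/8 + sqrt(4 - 2*sqrt(2))/8 + sqrt(3)/4.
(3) The probability of measuring |0> is sqrt(2*sqrt(2) + 4)/16 + sqrt(6)/8 + 1/2.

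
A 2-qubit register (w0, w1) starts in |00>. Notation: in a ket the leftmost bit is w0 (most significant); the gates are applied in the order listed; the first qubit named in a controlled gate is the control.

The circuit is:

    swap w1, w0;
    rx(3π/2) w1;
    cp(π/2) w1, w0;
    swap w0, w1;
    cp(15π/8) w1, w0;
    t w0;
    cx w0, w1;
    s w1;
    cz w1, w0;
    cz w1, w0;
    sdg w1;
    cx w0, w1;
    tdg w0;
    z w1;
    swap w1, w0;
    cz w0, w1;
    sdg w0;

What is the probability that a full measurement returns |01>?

Outcome |01> occurs with probability 1/2. Key observation: gates 6-13 undo each other exactly, leaving only the rest of the circuit to track.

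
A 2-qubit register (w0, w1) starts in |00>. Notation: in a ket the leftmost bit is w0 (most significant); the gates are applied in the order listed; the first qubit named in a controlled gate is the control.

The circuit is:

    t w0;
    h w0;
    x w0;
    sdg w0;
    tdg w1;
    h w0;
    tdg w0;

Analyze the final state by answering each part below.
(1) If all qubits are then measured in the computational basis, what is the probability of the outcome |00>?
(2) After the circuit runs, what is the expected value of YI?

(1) Outcome |00> occurs with probability 1/2.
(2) The expectation value of YI is sqrt(2)/2.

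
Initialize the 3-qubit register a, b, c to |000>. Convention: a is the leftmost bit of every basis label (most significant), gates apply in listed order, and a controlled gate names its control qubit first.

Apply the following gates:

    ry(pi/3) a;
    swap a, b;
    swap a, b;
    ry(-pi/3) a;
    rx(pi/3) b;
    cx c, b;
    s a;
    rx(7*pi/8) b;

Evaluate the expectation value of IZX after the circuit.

The observable IZX averages to 0.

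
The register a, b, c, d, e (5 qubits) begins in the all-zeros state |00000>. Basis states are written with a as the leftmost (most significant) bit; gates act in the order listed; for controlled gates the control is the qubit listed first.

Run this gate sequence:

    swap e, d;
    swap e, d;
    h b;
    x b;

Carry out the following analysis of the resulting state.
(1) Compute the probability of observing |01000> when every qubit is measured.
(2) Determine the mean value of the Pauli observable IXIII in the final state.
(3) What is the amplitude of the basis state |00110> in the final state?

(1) Outcome |01000> occurs with probability 1/2.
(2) The observable IXIII averages to 1.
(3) |00110> carries amplitude 0 in the final state.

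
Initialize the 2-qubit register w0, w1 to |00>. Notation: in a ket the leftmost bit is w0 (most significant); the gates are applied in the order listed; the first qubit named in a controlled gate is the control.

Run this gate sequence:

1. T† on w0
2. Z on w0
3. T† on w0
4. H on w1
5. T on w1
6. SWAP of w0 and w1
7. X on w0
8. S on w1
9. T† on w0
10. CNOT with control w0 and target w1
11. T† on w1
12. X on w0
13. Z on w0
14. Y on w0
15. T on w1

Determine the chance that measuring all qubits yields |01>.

Outcome |01> occurs with probability 0.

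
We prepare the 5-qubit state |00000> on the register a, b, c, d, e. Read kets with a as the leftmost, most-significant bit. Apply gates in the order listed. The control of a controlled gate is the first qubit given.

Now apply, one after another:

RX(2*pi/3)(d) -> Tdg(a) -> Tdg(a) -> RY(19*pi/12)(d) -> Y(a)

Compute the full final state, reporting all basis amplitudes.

The resulting statevector has amplitude (1 - I)*(sqrt(6 - 3*sqrt(2)) + (-1 - 2*I)*sqrt(sqrt(2) + 2))/8 on |10000>, -(1 - I)*(sqrt(3*sqrt(2) + 6) + (1 + 2*I)*sqrt(2 - sqrt(2)))/8 on |10010>, and 0 on every other basis state.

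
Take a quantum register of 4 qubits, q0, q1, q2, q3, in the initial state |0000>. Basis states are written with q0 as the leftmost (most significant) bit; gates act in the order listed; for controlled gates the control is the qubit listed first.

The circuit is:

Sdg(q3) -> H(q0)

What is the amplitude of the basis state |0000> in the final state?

The amplitude on |0000> is sqrt(2)/2.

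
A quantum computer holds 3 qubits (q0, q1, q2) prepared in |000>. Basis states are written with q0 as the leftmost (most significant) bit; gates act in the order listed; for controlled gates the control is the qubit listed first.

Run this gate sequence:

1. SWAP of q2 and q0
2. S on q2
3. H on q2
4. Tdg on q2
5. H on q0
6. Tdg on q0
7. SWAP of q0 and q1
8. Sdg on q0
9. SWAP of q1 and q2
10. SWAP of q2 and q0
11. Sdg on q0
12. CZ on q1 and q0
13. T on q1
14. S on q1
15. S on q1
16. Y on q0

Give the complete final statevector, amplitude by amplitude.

After the circuit, the state carries amplitude exp(3*I*pi/4)/2 on |000>, 0 on |001>, exp(3*I*pi/4)/2 on |010>, 0 on |011>, I/2 on |100>, 0 on |101>, -I/2 on |110>, 0 on |111>.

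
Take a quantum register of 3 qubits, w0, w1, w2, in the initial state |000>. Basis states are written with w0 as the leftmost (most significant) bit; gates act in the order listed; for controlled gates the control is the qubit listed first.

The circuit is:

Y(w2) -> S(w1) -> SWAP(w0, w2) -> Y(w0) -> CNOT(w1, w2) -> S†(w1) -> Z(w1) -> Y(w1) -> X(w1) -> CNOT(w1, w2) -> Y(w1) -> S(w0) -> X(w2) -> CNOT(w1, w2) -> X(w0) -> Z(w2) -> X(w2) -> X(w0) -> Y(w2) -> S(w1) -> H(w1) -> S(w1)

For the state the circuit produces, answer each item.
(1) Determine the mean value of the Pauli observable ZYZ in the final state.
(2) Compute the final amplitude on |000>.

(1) The observable ZYZ averages to -1.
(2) |000> carries amplitude -sqrt(2)/2 in the final state.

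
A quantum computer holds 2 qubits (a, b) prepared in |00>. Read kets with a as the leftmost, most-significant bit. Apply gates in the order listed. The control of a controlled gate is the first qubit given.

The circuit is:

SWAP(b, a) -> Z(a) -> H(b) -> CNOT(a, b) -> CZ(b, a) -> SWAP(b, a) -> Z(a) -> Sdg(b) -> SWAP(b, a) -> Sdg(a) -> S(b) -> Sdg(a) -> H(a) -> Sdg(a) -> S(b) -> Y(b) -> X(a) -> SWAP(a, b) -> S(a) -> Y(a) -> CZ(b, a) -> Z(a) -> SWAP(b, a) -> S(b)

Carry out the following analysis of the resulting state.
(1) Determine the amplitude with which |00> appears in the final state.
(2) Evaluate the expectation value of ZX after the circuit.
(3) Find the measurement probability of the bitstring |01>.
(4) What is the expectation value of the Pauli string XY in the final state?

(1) The final state's coefficient on |00> equals 1/2.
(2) The expectation value of ZX is -1.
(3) The probability of measuring |01> is 1/4.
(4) The observable XY averages to 1.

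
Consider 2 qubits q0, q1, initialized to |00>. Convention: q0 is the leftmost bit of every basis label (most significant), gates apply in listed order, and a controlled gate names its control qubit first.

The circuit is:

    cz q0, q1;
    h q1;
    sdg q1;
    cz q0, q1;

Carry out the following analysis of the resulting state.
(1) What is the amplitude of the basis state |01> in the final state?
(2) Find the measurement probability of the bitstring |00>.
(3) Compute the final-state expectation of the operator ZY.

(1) The amplitude on |01> is -sqrt(2)*I/2.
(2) The probability of measuring |00> is 1/2.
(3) The expectation value of ZY is -1.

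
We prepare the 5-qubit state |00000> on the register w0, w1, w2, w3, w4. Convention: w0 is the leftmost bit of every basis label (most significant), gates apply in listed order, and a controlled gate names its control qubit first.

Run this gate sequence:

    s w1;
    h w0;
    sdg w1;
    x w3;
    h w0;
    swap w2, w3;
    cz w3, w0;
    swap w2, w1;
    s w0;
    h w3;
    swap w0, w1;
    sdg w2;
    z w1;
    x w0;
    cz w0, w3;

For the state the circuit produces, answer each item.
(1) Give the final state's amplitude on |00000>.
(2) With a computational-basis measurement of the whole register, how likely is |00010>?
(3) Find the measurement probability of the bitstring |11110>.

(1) The amplitude on |00000> is sqrt(2)/2.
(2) The probability of measuring |00010> is 1/2.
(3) Outcome |11110> occurs with probability 0.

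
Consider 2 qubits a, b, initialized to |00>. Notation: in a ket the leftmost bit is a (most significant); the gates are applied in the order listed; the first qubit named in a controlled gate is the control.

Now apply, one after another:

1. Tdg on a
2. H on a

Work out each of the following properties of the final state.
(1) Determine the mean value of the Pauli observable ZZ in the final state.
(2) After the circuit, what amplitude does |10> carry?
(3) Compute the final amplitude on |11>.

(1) The observable ZZ averages to 0.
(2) The amplitude on |10> is sqrt(2)/2.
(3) |11> carries amplitude 0 in the final state.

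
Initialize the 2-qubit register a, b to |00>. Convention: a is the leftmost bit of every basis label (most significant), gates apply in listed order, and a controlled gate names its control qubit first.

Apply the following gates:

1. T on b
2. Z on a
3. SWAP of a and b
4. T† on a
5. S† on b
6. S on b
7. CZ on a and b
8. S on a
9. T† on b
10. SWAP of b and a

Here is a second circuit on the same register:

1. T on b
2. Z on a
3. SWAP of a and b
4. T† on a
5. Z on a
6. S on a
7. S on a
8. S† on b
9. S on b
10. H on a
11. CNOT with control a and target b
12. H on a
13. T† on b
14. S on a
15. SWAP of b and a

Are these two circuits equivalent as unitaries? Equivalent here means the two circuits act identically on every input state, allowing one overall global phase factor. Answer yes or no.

No — the two circuits implement different unitaries, even allowing a global phase.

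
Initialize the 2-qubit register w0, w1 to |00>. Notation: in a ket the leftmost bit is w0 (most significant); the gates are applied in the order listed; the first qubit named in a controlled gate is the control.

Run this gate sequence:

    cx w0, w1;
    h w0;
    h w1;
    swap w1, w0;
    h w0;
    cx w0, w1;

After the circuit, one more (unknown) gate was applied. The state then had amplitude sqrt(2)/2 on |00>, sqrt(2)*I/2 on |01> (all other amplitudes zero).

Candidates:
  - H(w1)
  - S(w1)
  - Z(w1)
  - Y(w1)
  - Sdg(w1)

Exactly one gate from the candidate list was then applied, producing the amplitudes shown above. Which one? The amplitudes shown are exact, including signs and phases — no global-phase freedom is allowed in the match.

It was S(w1) that produced the state shown.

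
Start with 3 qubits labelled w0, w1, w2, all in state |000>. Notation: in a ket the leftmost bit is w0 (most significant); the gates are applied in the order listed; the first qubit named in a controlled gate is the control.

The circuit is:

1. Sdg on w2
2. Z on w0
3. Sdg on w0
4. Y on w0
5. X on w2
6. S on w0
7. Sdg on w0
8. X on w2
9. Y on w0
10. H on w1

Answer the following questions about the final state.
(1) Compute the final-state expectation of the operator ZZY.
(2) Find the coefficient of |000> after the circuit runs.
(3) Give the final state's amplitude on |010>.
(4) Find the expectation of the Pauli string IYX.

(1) In the final state, ZZY has expectation 0. Key observation: the block from step 4 through step 9 cancels to the identity and can be dropped.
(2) |000> carries amplitude sqrt(2)/2 in the final state.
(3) The final state's coefficient on |010> equals sqrt(2)/2.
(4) The expectation value of IYX is 0.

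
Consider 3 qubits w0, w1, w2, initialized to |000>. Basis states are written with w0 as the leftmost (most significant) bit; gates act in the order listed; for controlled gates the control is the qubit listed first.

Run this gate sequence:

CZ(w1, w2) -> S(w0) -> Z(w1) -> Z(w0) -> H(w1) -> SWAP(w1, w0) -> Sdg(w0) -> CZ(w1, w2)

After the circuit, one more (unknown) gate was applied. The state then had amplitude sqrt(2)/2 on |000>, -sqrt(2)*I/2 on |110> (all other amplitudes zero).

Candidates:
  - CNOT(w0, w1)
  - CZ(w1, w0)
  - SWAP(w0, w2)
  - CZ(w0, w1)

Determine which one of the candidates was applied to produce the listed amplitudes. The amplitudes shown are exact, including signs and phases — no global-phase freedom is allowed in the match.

The unique candidate consistent with the amplitudes is CNOT(w0, w1).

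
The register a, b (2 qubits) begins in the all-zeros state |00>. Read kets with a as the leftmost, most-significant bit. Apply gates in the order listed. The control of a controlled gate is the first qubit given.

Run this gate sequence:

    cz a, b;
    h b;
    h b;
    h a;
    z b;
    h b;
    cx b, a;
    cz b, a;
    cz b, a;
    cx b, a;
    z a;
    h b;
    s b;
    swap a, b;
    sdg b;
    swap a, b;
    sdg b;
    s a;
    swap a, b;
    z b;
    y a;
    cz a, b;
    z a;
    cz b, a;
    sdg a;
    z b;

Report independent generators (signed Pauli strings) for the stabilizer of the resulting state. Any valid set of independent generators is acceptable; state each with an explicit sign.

The final state is stabilized by the group generated by -IX, -ZI; other independent generating sets are equally valid. Key observation: gates 7-10 undo each other exactly, leaving only the rest of the circuit to track.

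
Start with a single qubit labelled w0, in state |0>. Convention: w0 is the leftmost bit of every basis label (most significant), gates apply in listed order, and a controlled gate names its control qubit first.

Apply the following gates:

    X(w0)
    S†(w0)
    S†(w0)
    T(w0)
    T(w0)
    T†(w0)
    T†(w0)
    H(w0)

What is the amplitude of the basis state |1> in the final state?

The amplitude on |1> is sqrt(2)/2. Key observation: steps 4-7 multiply out to the identity, so the circuit reduces to the remaining gates.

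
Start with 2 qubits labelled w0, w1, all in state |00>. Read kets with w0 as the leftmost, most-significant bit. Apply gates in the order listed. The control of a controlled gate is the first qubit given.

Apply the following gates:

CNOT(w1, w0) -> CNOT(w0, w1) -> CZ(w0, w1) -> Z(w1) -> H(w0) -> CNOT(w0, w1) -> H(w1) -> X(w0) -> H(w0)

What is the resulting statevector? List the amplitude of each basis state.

The resulting statevector has amplitude sqrt(2)/2 on |00>, 0 on |01>, 0 on |10>, -sqrt(2)/2 on |11>.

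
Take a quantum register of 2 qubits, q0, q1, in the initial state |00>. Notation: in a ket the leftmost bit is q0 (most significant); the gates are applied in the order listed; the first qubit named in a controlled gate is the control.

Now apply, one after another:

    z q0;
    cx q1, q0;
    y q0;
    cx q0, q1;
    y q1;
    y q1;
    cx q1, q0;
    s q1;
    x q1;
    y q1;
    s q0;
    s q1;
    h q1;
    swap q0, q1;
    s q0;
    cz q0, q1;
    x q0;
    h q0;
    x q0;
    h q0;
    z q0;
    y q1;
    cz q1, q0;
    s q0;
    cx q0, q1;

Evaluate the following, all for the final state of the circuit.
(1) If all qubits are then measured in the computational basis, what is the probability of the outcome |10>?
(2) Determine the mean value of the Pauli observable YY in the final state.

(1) The probability of measuring |10> is 1/2. Key observation: gates 18-21 undo each other exactly, leaving only the rest of the circuit to track.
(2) In the final state, YY has expectation 1.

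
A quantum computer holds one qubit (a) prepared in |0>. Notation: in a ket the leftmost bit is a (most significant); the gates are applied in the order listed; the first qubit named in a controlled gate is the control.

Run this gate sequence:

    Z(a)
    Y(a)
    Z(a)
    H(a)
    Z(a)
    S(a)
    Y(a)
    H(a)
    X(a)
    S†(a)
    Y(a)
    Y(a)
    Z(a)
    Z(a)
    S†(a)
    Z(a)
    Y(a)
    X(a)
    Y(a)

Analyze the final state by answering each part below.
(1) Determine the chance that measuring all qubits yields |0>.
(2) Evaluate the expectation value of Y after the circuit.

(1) A full measurement returns |0> with probability 1/2.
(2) The expectation value of Y is -1.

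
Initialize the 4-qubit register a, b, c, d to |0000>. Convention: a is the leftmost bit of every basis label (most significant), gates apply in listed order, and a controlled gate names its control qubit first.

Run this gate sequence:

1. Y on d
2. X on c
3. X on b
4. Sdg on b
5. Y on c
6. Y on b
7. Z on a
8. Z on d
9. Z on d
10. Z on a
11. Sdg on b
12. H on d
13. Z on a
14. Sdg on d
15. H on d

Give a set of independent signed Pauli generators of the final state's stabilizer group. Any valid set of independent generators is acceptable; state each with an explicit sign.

The stabilizer group can be generated by -IIIY, +ZIII, +IZII, +IIZI, among other valid generating sets.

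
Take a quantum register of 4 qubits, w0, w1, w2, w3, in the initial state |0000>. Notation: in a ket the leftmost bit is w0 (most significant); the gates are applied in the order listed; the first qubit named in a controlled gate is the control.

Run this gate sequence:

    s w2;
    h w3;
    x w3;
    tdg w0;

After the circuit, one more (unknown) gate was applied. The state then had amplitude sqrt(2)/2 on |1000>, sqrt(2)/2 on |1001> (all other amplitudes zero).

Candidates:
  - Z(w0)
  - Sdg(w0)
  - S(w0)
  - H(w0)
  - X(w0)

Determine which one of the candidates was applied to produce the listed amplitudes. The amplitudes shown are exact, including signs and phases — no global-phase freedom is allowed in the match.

The applied gate was X(w0).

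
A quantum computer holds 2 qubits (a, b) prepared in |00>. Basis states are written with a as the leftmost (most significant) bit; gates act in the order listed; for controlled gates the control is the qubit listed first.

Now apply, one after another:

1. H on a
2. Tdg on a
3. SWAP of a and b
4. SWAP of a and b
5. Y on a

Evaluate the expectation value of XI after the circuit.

The observable XI averages to -sqrt(2)/2.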